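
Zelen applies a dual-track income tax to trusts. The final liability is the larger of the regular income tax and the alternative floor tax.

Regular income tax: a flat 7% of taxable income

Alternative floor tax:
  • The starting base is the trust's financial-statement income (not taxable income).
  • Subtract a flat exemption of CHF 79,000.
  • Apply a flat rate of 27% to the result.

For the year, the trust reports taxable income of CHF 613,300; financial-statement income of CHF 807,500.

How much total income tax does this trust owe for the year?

CHF 196,695

Alternative floor tax:
  Base (financial-statement income): CHF 807,500
  Less exemption CHF 79,000 → base CHF 728,500
  CHF 728,500 × 27% = CHF 196,695

Regular income tax:
  CHF 613,300 × 7% = CHF 42,931

CHF 196,695 > CHF 42,931, so the alternative floor tax is the binding amount.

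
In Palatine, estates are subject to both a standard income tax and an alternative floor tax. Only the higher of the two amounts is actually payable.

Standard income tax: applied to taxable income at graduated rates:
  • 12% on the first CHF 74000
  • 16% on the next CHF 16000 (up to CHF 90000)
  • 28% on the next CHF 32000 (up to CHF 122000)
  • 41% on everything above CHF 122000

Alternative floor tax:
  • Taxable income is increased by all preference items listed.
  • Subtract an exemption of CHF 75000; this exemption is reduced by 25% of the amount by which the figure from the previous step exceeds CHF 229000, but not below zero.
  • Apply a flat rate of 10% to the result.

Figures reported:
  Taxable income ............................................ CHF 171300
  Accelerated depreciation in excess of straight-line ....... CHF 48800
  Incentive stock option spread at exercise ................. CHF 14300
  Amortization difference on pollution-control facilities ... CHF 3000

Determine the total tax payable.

CHF 40613

Alternative floor tax:
  Adjusted income: CHF 171300 + CHF 48800 + CHF 14300 + CHF 3000 = CHF 237400
  Exemption: CHF 75000 − 25% × (CHF 237400 − CHF 229000) = CHF 75000 − CHF 2100 = CHF 72900
  Base: CHF 237400 − CHF 72900 = CHF 164500
  CHF 164500 × 10% = CHF 16450

Standard income tax:
  CHF 74000 × 12% = CHF 8880
  CHF 16000 × 16% = CHF 2560
  CHF 32000 × 28% = CHF 8960
  CHF 49300 × 41% = CHF 20213
  → CHF 40613

CHF 40613 > CHF 16450, so the standard income tax governs.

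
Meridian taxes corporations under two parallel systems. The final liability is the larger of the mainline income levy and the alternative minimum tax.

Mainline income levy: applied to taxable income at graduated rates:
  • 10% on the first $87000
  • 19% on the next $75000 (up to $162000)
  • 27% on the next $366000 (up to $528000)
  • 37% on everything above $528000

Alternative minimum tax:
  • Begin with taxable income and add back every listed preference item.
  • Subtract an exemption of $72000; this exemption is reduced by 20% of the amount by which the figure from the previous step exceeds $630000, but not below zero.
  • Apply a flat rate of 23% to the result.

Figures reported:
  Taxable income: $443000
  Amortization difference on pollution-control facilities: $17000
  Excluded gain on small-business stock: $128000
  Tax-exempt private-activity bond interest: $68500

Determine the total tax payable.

$135654

Mainline income levy:
  $87000 × 10% = $8700
  $75000 × 19% = $14250
  $281000 × 27% = $75870
  → $98820

Alternative minimum tax:
  Adjusted income: $443000 + $17000 + $128000 + $68500 = $656500
  Exemption: $72000 − 20% × ($656500 − $630000) = $72000 − $5300 = $66700
  Base: $656500 − $66700 = $589800
  $589800 × 23% = $135654

$135654 > $98820, so the alternative minimum tax is the binding amount.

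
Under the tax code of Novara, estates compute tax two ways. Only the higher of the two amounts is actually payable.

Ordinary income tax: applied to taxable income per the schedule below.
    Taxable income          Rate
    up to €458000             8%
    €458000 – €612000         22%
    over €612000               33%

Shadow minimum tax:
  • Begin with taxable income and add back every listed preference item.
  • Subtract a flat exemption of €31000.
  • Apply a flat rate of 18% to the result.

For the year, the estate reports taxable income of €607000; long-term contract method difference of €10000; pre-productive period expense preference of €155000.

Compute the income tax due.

€133380

Shadow minimum tax:
  Adjusted income: €607000 + €10000 + €155000 = €772000
  Less exemption €31000 → base €741000
  €741000 × 18% = €133380

Ordinary income tax:
  €458000 × 8% = €36640
  €149000 × 22% = €32780
  → €69420

€133380 > €69420, so the shadow minimum tax is the binding amount.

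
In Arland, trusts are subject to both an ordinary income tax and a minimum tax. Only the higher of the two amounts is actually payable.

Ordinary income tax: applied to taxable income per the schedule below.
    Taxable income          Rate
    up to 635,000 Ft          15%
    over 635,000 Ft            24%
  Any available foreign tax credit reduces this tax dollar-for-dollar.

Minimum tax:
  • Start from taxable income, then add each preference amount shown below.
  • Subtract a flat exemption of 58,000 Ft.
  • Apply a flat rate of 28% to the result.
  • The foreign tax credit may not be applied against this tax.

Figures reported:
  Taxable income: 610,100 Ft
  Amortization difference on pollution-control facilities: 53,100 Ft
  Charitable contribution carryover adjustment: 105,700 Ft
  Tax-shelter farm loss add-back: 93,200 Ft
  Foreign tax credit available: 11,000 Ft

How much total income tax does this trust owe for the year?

Ordinary income tax:
  610,100 Ft × 15% = 91,515 Ft
  Less foreign tax credit 11,000 Ft → 80,515 Ft

Minimum tax:
  Adjusted income: 610,100 Ft + 53,100 Ft + 105,700 Ft + 93,200 Ft = 862,100 Ft
  Less exemption 58,000 Ft → base 804,100 Ft
  804,100 Ft × 28% = 225,148 Ft

225,148 Ft > 80,515 Ft, so the minimum tax is the binding amount.

225,148 Ft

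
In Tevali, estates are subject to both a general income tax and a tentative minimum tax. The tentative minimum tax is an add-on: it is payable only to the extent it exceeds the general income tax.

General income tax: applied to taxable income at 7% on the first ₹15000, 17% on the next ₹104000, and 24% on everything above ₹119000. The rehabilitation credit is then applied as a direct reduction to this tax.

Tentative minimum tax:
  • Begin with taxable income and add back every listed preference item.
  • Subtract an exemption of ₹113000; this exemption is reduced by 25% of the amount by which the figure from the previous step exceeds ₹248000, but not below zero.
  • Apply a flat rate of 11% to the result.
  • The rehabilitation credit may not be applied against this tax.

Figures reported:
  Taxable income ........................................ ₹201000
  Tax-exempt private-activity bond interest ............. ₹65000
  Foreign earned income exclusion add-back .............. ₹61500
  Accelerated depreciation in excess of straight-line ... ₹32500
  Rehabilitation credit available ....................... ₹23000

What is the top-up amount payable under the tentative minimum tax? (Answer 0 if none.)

Tentative minimum tax:
  Adjusted income: ₹201000 + ₹65000 + ₹61500 + ₹32500 = ₹360000
  Exemption: ₹113000 − 25% × (₹360000 − ₹248000) = ₹113000 − ₹28000 = ₹85000
  Base: ₹360000 − ₹85000 = ₹275000
  ₹275000 × 11% = ₹30250

General income tax:
  ₹15000 × 7% = ₹1050
  ₹104000 × 17% = ₹17680
  ₹82000 × 24% = ₹19680
  → ₹38410
  Less rehabilitation credit ₹23000 → ₹15410

Excess of tentative minimum tax over general income tax: ₹30250 − ₹15410 = ₹14840.

₹14840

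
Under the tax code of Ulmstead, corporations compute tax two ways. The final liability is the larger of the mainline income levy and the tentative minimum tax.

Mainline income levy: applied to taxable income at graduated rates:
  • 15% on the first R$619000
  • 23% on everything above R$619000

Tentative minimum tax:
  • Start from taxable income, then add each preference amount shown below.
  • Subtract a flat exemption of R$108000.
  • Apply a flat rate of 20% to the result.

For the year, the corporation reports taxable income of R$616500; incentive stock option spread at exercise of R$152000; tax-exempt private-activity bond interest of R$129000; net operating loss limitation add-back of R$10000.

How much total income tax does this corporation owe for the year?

Mainline income levy:
  R$616500 × 15% = R$92475

Tentative minimum tax:
  Adjusted income: R$616500 + R$152000 + R$129000 + R$10000 = R$907500
  Less exemption R$108000 → base R$799500
  R$799500 × 20% = R$159900

R$159900 > R$92475, so the tentative minimum tax is the binding amount.

R$159900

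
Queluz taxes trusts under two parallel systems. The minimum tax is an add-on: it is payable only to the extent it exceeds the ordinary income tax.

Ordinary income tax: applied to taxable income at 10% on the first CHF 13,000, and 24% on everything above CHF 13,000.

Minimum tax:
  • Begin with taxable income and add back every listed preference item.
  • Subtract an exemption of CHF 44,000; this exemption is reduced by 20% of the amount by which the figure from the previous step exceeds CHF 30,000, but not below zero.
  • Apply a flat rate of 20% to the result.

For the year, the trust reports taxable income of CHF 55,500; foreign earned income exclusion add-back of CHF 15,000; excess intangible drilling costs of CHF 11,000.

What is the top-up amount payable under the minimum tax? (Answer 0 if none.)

CHF 0

Ordinary income tax:
  CHF 13,000 × 10% = CHF 1,300
  CHF 42,500 × 24% = CHF 10,200
  → CHF 11,500

Minimum tax:
  Adjusted income: CHF 55,500 + CHF 15,000 + CHF 11,000 = CHF 81,500
  Exemption: CHF 44,000 − 20% × (CHF 81,500 − CHF 30,000) = CHF 44,000 − CHF 10,300 = CHF 33,700
  Base: CHF 81,500 − CHF 33,700 = CHF 47,800
  CHF 47,800 × 20% = CHF 9,560

CHF 9,560 ≤ CHF 11,500, so no add-on is due.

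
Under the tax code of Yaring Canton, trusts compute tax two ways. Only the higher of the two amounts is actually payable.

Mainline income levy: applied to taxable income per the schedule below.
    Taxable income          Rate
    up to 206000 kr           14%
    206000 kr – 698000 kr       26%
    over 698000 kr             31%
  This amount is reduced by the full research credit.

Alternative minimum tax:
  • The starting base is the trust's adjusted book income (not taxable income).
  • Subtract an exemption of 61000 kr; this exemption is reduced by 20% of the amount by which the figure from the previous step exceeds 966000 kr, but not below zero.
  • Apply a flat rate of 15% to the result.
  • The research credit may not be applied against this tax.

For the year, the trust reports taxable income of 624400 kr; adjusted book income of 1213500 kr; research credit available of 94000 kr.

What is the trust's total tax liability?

180300 kr

Alternative minimum tax:
  Base (adjusted book income): 1213500 kr
  Exemption: 61000 kr − 20% × (1213500 kr − 966000 kr) = 61000 kr − 49500 kr = 11500 kr
  Base: 1213500 kr − 11500 kr = 1202000 kr
  1202000 kr × 15% = 180300 kr

Mainline income levy:
  206000 kr × 14% = 28840 kr
  418400 kr × 26% = 108784 kr
  → 137624 kr
  Less research credit 94000 kr → 43624 kr

180300 kr > 43624 kr, so the alternative minimum tax is the binding amount.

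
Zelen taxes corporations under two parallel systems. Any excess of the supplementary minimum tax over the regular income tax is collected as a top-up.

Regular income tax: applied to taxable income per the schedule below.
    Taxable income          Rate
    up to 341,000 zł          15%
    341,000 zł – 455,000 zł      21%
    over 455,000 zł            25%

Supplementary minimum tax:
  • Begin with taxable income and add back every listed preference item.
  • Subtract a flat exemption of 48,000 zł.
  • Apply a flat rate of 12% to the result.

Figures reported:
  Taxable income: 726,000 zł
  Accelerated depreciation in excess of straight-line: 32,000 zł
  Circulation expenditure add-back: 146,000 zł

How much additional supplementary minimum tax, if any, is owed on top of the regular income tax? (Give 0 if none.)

Supplementary minimum tax:
  Adjusted income: 726,000 zł + 32,000 zł + 146,000 zł = 904,000 zł
  Less exemption 48,000 zł → base 856,000 zł
  856,000 zł × 12% = 102,720 zł

Regular income tax:
  341,000 zł × 15% = 51,150 zł
  114,000 zł × 21% = 23,940 zł
  271,000 zł × 25% = 67,750 zł
  → 142,840 zł

102,720 zł ≤ 142,840 zł, so no add-on is due.

0 zł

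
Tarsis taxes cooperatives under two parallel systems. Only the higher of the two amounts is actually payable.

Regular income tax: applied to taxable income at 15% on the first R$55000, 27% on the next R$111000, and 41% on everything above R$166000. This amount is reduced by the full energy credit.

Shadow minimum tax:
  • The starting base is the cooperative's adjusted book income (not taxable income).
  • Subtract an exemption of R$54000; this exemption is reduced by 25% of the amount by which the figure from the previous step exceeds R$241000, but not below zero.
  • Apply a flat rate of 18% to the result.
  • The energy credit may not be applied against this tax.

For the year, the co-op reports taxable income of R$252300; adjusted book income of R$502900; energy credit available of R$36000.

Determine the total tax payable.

Regular income tax:
  R$55000 × 15% = R$8250
  R$111000 × 27% = R$29970
  R$86300 × 41% = R$35383
  → R$73603
  Less energy credit R$36000 → R$37603

Shadow minimum tax:
  Base (adjusted book income): R$502900
  Exemption: 25% × (R$502900 − R$241000) = R$65475 ≥ R$54000, so the exemption is fully phased out
  Base: R$502900 − R$0 = R$502900
  R$502900 × 18% = R$90522

R$90522 > R$37603, so the shadow minimum tax is the binding amount.

R$90522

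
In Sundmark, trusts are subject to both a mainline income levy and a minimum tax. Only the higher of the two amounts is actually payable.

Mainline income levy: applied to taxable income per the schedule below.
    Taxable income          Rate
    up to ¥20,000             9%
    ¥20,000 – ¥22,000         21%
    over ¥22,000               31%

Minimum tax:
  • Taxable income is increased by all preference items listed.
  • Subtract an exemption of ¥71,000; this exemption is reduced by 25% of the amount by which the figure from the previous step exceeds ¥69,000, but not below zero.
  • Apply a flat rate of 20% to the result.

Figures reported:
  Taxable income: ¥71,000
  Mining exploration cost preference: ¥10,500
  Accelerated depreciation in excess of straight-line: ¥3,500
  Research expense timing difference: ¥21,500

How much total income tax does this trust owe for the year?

Minimum tax:
  Adjusted income: ¥71,000 + ¥10,500 + ¥3,500 + ¥21,500 = ¥106,500
  Exemption: ¥71,000 − 25% × (¥106,500 − ¥69,000) = ¥71,000 − ¥9,375 = ¥61,625
  Base: ¥106,500 − ¥61,625 = ¥44,875
  ¥44,875 × 20% = ¥8,975

Mainline income levy:
  ¥20,000 × 9% = ¥1,800
  ¥2,000 × 21% = ¥420
  ¥49,000 × 31% = ¥15,190
  → ¥17,410

¥17,410 > ¥8,975, so the mainline income levy governs.

¥17,410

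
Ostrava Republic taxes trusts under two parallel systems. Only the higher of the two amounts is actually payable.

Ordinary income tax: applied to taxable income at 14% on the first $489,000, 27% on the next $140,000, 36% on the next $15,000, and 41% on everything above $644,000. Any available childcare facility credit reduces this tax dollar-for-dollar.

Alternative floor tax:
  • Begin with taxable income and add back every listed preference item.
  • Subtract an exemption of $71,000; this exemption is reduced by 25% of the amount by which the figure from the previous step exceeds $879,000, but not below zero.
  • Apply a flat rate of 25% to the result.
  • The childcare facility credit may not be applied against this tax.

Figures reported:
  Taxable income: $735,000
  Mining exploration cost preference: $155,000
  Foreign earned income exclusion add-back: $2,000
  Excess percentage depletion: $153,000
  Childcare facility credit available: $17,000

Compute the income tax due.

Alternative floor tax:
  Adjusted income: $735,000 + $155,000 + $2,000 + $153,000 = $1,045,000
  Exemption: $71,000 − 25% × ($1,045,000 − $879,000) = $71,000 − $41,500 = $29,500
  Base: $1,045,000 − $29,500 = $1,015,500
  $1,015,500 × 25% = $253,875

Ordinary income tax:
  $489,000 × 14% = $68,460
  $140,000 × 27% = $37,800
  $15,000 × 36% = $5,400
  $91,000 × 41% = $37,310
  → $148,970
  Less childcare facility credit $17,000 → $131,970

$253,875 > $131,970, so the alternative floor tax is the binding amount.

$253,875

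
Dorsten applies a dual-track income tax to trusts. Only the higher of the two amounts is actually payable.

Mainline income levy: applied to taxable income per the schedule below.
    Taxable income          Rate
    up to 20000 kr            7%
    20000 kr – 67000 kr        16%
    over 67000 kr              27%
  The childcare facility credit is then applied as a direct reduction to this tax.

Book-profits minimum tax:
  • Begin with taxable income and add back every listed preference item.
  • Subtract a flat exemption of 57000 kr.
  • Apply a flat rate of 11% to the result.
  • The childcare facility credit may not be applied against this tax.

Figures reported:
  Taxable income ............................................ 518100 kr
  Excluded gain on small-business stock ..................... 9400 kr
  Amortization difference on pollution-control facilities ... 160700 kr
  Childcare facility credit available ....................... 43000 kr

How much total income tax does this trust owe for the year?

Book-profits minimum tax:
  Adjusted income: 518100 kr + 9400 kr + 160700 kr = 688200 kr
  Less exemption 57000 kr → base 631200 kr
  631200 kr × 11% = 69432 kr

Mainline income levy:
  20000 kr × 7% = 1400 kr
  47000 kr × 16% = 7520 kr
  451100 kr × 27% = 121797 kr
  → 130717 kr
  Less childcare facility credit 43000 kr → 87717 kr

87717 kr > 69432 kr, so the mainline income levy governs.

87717 kr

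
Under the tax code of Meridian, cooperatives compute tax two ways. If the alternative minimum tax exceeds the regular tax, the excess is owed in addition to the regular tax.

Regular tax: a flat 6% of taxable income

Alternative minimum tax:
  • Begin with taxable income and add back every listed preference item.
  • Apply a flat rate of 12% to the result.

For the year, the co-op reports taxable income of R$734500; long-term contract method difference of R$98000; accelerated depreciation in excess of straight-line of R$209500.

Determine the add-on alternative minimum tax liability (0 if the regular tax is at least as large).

R$80970

Alternative minimum tax:
  Adjusted income: R$734500 + R$98000 + R$209500 = R$1042000
  R$1042000 × 12% = R$125040

Regular tax:
  R$734500 × 6% = R$44070

Excess of alternative minimum tax over regular tax: R$125040 − R$44070 = R$80970.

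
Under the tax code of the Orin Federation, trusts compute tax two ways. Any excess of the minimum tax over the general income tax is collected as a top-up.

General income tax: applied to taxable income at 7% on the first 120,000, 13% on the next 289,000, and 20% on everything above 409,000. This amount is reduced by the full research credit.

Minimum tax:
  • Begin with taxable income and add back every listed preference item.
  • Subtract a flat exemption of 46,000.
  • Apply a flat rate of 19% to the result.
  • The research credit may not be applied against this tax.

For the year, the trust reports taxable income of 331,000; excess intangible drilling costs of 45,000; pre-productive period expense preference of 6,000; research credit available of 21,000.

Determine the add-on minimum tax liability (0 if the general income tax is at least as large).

49,010

General income tax:
  120,000 × 7% = 8,400
  211,000 × 13% = 27,430
  → 35,830
  Less research credit 21,000 → 14,830

Minimum tax:
  Adjusted income: 331,000 + 45,000 + 6,000 = 382,000
  Less exemption 46,000 → base 336,000
  336,000 × 19% = 63,840

Excess of minimum tax over general income tax: 63,840 − 14,830 = 49,010.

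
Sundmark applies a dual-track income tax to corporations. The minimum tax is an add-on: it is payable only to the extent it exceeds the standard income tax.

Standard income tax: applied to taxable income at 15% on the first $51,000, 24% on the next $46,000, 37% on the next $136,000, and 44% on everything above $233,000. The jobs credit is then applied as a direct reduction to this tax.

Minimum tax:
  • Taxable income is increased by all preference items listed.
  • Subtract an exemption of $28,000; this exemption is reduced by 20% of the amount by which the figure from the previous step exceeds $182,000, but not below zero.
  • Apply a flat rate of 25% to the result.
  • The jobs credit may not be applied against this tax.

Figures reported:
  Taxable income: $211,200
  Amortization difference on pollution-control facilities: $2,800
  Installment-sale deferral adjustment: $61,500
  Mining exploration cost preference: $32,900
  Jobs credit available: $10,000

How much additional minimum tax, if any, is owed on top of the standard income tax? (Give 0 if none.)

Minimum tax:
  Adjusted income: $211,200 + $2,800 + $61,500 + $32,900 = $308,400
  Exemption: $28,000 − 20% × ($308,400 − $182,000) = $28,000 − $25,280 = $2,720
  Base: $308,400 − $2,720 = $305,680
  $305,680 × 25% = $76,420

Standard income tax:
  $51,000 × 15% = $7,650
  $46,000 × 24% = $11,040
  $114,200 × 37% = $42,254
  → $60,944
  Less jobs credit $10,000 → $50,944

Excess of minimum tax over standard income tax: $76,420 − $50,944 = $25,476.

$25,476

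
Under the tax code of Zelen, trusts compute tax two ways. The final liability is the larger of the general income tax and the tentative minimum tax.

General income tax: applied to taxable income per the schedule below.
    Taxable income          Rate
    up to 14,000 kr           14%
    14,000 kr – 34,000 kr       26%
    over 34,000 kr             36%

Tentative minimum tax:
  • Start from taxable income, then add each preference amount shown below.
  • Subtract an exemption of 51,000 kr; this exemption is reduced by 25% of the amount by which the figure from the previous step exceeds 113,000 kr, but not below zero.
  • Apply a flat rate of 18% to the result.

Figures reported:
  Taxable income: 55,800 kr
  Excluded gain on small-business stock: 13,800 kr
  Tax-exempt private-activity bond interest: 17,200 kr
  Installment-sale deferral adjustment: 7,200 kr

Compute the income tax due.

15,008 kr

General income tax:
  14,000 kr × 14% = 1,960 kr
  20,000 kr × 26% = 5,200 kr
  21,800 kr × 36% = 7,848 kr
  → 15,008 kr

Tentative minimum tax:
  Adjusted income: 55,800 kr + 13,800 kr + 17,200 kr + 7,200 kr = 94,000 kr
  Exemption: 94,000 kr ≤ 113,000 kr, so full 51,000 kr applies
  Base: 94,000 kr − 51,000 kr = 43,000 kr
  43,000 kr × 18% = 7,740 kr

15,008 kr > 7,740 kr, so the general income tax governs.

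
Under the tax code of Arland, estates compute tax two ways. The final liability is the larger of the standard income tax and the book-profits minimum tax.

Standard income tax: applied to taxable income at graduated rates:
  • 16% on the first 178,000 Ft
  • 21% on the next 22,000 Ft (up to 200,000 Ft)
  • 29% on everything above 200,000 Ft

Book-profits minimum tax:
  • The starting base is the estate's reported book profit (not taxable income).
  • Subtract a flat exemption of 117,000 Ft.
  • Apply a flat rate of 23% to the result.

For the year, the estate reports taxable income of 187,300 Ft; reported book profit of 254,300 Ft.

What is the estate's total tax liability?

31,579 Ft

Standard income tax:
  178,000 Ft × 16% = 28,480 Ft
  9,300 Ft × 21% = 1,953 Ft
  → 30,433 Ft

Book-profits minimum tax:
  Base (reported book profit): 254,300 Ft
  Less exemption 117,000 Ft → base 137,300 Ft
  137,300 Ft × 23% = 31,579 Ft

31,579 Ft > 30,433 Ft, so the book-profits minimum tax is the binding amount.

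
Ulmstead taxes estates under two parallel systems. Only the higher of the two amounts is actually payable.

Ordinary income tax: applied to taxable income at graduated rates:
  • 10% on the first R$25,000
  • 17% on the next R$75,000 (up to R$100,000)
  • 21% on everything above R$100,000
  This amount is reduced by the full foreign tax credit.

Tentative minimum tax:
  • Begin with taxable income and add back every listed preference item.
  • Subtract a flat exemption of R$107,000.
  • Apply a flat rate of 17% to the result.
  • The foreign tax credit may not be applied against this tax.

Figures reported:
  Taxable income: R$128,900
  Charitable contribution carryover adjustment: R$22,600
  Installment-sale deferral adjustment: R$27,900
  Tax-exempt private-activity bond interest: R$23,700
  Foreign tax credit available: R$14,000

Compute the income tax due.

R$16,337

Ordinary income tax:
  R$25,000 × 10% = R$2,500
  R$75,000 × 17% = R$12,750
  R$28,900 × 21% = R$6,069
  → R$21,319
  Less foreign tax credit R$14,000 → R$7,319

Tentative minimum tax:
  Adjusted income: R$128,900 + R$22,600 + R$27,900 + R$23,700 = R$203,100
  Less exemption R$107,000 → base R$96,100
  R$96,100 × 17% = R$16,337

R$16,337 > R$7,319, so the tentative minimum tax is the binding amount.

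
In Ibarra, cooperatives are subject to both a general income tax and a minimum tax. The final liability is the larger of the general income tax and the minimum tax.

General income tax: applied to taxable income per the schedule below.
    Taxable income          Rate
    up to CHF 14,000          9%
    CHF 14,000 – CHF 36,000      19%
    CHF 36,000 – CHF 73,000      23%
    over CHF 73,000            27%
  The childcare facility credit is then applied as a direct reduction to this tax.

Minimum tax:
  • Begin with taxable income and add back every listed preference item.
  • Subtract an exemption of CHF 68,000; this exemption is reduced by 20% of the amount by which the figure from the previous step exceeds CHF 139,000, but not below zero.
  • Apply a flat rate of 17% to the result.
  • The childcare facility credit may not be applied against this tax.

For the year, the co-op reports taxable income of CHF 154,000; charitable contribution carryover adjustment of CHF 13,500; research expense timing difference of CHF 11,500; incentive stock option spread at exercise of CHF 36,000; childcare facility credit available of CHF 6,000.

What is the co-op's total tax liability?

CHF 29,820

Minimum tax:
  Adjusted income: CHF 154,000 + CHF 13,500 + CHF 11,500 + CHF 36,000 = CHF 215,000
  Exemption: CHF 68,000 − 20% × (CHF 215,000 − CHF 139,000) = CHF 68,000 − CHF 15,200 = CHF 52,800
  Base: CHF 215,000 − CHF 52,800 = CHF 162,200
  CHF 162,200 × 17% = CHF 27,574

General income tax:
  CHF 14,000 × 9% = CHF 1,260
  CHF 22,000 × 19% = CHF 4,180
  CHF 37,000 × 23% = CHF 8,510
  CHF 81,000 × 27% = CHF 21,870
  → CHF 35,820
  Less childcare facility credit CHF 6,000 → CHF 29,820

CHF 29,820 > CHF 27,574, so the general income tax governs.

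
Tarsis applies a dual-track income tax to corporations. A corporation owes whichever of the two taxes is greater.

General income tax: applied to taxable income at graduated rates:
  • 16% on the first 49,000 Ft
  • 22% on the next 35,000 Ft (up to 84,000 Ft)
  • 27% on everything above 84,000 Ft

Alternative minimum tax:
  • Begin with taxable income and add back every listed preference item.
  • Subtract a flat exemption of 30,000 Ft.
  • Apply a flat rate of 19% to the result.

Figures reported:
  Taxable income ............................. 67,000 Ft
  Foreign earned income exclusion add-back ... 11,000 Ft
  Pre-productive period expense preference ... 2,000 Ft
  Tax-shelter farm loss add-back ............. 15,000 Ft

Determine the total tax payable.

12,350 Ft

Alternative minimum tax:
  Adjusted income: 67,000 Ft + 11,000 Ft + 2,000 Ft + 15,000 Ft = 95,000 Ft
  Less exemption 30,000 Ft → base 65,000 Ft
  65,000 Ft × 19% = 12,350 Ft

General income tax:
  49,000 Ft × 16% = 7,840 Ft
  18,000 Ft × 22% = 3,960 Ft
  → 11,800 Ft

12,350 Ft > 11,800 Ft, so the alternative minimum tax is the binding amount.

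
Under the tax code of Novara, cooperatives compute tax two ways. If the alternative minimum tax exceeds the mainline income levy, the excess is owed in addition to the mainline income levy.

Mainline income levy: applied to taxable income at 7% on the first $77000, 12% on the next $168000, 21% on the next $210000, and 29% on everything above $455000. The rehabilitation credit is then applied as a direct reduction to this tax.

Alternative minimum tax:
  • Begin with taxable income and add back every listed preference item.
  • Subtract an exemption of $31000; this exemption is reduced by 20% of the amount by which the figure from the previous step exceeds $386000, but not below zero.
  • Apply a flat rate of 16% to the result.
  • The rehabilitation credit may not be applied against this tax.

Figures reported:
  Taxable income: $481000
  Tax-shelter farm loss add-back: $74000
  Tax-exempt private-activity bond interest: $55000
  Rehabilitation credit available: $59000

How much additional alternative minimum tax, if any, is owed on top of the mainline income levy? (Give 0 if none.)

Alternative minimum tax:
  Adjusted income: $481000 + $74000 + $55000 = $610000
  Exemption: 20% × ($610000 − $386000) = $44800 ≥ $31000, so the exemption is fully phased out
  Base: $610000 − $0 = $610000
  $610000 × 16% = $97600

Mainline income levy:
  $77000 × 7% = $5390
  $168000 × 12% = $20160
  $210000 × 21% = $44100
  $26000 × 29% = $7540
  → $77190
  Less rehabilitation credit $59000 → $18190

Excess of alternative minimum tax over mainline income levy: $97600 − $18190 = $79410.

$79410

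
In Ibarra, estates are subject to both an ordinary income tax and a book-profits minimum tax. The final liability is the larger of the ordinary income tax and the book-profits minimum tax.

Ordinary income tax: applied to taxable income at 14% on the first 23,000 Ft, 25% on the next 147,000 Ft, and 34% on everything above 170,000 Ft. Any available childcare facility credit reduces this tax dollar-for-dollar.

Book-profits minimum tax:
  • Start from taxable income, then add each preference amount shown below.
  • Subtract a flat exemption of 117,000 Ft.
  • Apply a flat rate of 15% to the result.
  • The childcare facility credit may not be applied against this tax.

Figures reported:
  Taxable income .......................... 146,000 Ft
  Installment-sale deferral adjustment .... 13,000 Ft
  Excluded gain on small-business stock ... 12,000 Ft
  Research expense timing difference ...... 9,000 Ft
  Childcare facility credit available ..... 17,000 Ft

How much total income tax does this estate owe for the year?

16,970 Ft

Ordinary income tax:
  23,000 Ft × 14% = 3,220 Ft
  123,000 Ft × 25% = 30,750 Ft
  → 33,970 Ft
  Less childcare facility credit 17,000 Ft → 16,970 Ft

Book-profits minimum tax:
  Adjusted income: 146,000 Ft + 13,000 Ft + 12,000 Ft + 9,000 Ft = 180,000 Ft
  Less exemption 117,000 Ft → base 63,000 Ft
  63,000 Ft × 15% = 9,450 Ft

16,970 Ft > 9,450 Ft, so the ordinary income tax governs.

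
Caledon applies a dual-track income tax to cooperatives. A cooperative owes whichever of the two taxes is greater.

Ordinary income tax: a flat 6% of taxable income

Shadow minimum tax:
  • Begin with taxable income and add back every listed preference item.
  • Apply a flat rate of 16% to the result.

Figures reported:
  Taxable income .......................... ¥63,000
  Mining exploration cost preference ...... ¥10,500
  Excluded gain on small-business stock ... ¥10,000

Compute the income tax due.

¥13,360

Ordinary income tax:
  ¥63,000 × 6% = ¥3,780

Shadow minimum tax:
  Adjusted income: ¥63,000 + ¥10,500 + ¥10,000 = ¥83,500
  ¥83,500 × 16% = ¥13,360

¥13,360 > ¥3,780, so the shadow minimum tax is the binding amount.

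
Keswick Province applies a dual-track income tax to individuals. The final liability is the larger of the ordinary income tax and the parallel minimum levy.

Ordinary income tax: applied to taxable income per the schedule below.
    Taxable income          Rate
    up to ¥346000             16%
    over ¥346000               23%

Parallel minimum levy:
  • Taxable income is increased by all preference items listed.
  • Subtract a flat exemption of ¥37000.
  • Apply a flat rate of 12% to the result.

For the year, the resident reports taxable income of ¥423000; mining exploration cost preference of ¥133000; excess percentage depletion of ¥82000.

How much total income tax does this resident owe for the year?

¥73070

Parallel minimum levy:
  Adjusted income: ¥423000 + ¥133000 + ¥82000 = ¥638000
  Less exemption ¥37000 → base ¥601000
  ¥601000 × 12% = ¥72120

Ordinary income tax:
  ¥346000 × 16% = ¥55360
  ¥77000 × 23% = ¥17710
  → ¥73070

¥73070 > ¥72120, so the ordinary income tax governs.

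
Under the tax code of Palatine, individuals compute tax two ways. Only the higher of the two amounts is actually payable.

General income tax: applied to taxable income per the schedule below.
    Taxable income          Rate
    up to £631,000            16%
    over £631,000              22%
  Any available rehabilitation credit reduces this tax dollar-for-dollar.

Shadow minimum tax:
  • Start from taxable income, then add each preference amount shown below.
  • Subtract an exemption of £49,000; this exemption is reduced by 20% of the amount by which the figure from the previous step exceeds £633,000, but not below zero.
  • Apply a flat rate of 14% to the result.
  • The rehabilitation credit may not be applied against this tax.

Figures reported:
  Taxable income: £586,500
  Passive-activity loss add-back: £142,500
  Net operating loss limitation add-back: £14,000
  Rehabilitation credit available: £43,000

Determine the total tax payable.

£100,240

Shadow minimum tax:
  Adjusted income: £586,500 + £142,500 + £14,000 = £743,000
  Exemption: £49,000 − 20% × (£743,000 − £633,000) = £49,000 − £22,000 = £27,000
  Base: £743,000 − £27,000 = £716,000
  £716,000 × 14% = £100,240

General income tax:
  £586,500 × 16% = £93,840
  Less rehabilitation credit £43,000 → £50,840

£100,240 > £50,840, so the shadow minimum tax is the binding amount.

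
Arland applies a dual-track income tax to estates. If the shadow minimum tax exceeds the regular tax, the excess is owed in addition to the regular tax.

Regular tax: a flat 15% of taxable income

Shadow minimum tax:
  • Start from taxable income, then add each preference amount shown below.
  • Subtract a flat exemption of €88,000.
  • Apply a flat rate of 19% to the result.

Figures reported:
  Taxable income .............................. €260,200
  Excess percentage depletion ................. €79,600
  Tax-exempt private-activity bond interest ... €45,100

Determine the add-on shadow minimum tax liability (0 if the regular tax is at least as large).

Shadow minimum tax:
  Adjusted income: €260,200 + €79,600 + €45,100 = €384,900
  Less exemption €88,000 → base €296,900
  €296,900 × 19% = €56,411

Regular tax:
  €260,200 × 15% = €39,030

Excess of shadow minimum tax over regular tax: €56,411 − €39,030 = €17,381.

€17,381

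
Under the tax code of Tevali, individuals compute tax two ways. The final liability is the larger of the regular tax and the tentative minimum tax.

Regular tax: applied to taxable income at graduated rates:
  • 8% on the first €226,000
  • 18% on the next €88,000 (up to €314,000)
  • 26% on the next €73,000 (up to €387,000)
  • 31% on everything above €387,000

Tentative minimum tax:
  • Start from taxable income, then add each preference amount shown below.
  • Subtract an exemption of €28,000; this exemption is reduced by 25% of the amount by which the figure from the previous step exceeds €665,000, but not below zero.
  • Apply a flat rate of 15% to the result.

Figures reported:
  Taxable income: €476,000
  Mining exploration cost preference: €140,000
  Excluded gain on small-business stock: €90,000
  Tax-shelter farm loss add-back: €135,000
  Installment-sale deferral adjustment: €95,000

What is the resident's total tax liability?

€140,400

Tentative minimum tax:
  Adjusted income: €476,000 + €140,000 + €90,000 + €135,000 + €95,000 = €936,000
  Exemption: 25% × (€936,000 − €665,000) = €67,750 ≥ €28,000, so the exemption is fully phased out
  Base: €936,000 − €0 = €936,000
  €936,000 × 15% = €140,400

Regular tax:
  €226,000 × 8% = €18,080
  €88,000 × 18% = €15,840
  €73,000 × 26% = €18,980
  €89,000 × 31% = €27,590
  → €80,490

€140,400 > €80,490, so the tentative minimum tax is the binding amount.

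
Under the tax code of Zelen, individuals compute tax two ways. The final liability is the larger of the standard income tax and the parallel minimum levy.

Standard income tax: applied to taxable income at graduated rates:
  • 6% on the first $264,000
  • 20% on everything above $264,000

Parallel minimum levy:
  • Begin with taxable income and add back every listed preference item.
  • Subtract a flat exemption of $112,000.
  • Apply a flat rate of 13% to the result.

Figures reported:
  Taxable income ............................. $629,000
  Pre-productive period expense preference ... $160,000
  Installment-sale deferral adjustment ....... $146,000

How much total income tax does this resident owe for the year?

$106,990

Standard income tax:
  $264,000 × 6% = $15,840
  $365,000 × 20% = $73,000
  → $88,840

Parallel minimum levy:
  Adjusted income: $629,000 + $160,000 + $146,000 = $935,000
  Less exemption $112,000 → base $823,000
  $823,000 × 13% = $106,990

$106,990 > $88,840, so the parallel minimum levy is the binding amount.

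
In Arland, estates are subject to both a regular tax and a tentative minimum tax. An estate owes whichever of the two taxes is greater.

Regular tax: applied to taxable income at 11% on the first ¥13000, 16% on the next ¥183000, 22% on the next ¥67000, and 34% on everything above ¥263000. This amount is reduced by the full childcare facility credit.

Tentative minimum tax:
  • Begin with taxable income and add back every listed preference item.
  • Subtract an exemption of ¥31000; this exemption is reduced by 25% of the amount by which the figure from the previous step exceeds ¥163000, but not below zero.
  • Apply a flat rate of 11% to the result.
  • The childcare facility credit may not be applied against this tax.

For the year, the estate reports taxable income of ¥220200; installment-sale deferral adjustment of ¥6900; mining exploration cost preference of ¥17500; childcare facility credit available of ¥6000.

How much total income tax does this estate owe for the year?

¥30034

Tentative minimum tax:
  Adjusted income: ¥220200 + ¥6900 + ¥17500 = ¥244600
  Exemption: ¥31000 − 25% × (¥244600 − ¥163000) = ¥31000 − ¥20400 = ¥10600
  Base: ¥244600 − ¥10600 = ¥234000
  ¥234000 × 11% = ¥25740

Regular tax:
  ¥13000 × 11% = ¥1430
  ¥183000 × 16% = ¥29280
  ¥24200 × 22% = ¥5324
  → ¥36034
  Less childcare facility credit ¥6000 → ¥30034

¥30034 > ¥25740, so the regular tax governs.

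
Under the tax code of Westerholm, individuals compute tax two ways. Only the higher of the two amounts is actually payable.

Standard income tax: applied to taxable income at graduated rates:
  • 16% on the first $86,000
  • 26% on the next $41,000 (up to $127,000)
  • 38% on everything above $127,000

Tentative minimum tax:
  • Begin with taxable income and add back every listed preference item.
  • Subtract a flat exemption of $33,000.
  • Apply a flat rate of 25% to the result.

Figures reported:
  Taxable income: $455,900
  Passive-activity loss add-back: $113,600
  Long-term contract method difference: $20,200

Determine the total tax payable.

$149,402

Tentative minimum tax:
  Adjusted income: $455,900 + $113,600 + $20,200 = $589,700
  Less exemption $33,000 → base $556,700
  $556,700 × 25% = $139,175

Standard income tax:
  $86,000 × 16% = $13,760
  $41,000 × 26% = $10,660
  $328,900 × 38% = $124,982
  → $149,402

$149,402 > $139,175, so the standard income tax governs.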